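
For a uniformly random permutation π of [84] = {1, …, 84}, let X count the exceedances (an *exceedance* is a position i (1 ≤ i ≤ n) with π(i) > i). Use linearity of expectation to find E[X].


Write X = Σ_{i=1}^{84} X_i, where X_i = 1_{π(i) > i}.
For each fixed i, π(i) is uniform over {1, …, 84} (marginal of a uniform permutation), so P[π(i) > i] = (n − i)/n. Summing: Σ_{i=1}^{84} (n − i)/n = (0 + 1 + … + 83)/84 = 84(84 − 1)/(2·84) = (84 − 1)/2.
Hence E[X] = Σ_{i=1}^{84} (84 − i)/84 = 83/2 ≈ 41.50000.

E[X] = 83/2 = 41.50000.


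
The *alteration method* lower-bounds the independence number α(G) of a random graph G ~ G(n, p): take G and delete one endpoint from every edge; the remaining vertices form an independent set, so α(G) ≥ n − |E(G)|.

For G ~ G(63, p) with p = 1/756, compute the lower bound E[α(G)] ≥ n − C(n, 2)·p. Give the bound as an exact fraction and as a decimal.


E[|E(G)|] = C(63, 2)·p = 1953 · (1/756) = 31/12.
E[α(G)] ≥ n − E[|E(G)|] = 63 − 31/12 = 725/12.
Numerically: ≈ 60.41667.
(This is only a lower bound; the true E[α(G)] may be larger.)

E[α(G)] ≥ 725/12 ≈ 60.41667.


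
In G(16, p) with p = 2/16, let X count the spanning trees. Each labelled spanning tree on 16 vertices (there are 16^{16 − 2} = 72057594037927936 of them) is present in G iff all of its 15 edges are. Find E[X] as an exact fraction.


K_16 has 16^{16 − 2} = 72057594037927936 labelled spanning trees.
For each such spanning tree H, let X_H = 1 if all 15 edges of H are present in G. Then P[X_H = 1] = p^{15} = (1/8)^{15} = 1/35184372088832.
Summing the indicators: E[X] = Σ_H E[X_H] = 72057594037927936 · p^{15} = 72057594037927936 · 1/35184372088832 = 2048.
Numerically: E[X] ≈ 2048.

E[X] = 72057594037927936 · (1/8)^{15} = 2048 ≈ 2048.


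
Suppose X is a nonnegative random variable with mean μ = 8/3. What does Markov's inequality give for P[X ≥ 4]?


μ = E[X] = 8/3, a = 4.
Markov: P[X ≥ 4] ≤ μ/a = (8/3)/4 = 2/3.
Numerically: ≈ 0.66667.
(Since a = 4 > μ = 2.66667, the bound 2/3 is < 1 and informative.)

P[X ≥ 4] ≤ 2/3 ≈ 0.66667.


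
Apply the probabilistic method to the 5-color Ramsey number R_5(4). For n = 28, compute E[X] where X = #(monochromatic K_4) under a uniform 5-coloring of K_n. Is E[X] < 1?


E[X] = C(28, 4) · 5^{1 − 6} = 20475 · 5^{−5} = 20475/3125.
As a reduced fraction: E[X] = 819/125 ≈ 6.552.
Is E[X] < 1? NO.
Since E[X] ≥ 1, the first-moment bound is inconclusive at n = 28; it does NOT by itself certify R_5(4) > 28.

E[X] = 819/125 ≈ 6.552; E[X] ≥ 1; first-moment method inconclusive here.


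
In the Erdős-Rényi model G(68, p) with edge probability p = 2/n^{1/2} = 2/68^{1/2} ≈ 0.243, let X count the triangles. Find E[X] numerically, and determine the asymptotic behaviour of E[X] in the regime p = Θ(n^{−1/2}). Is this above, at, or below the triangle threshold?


Number of potential triangles: C(68, 3) = 50116.
Each occurs with probability p³ ≈ (0.243)³ ≈ 1.42668e-02.
By linearity: E[X] = C(68, 3)·p³ ≈ 50116 · 1.42668e-02 ≈ 714.995.
Since α = 1/2 < 1, p = c/n^{1/2} ≫ 1/n is above the triangle threshold p ~ 1/n. Asymptotically E[X] ~ (c³/6)·n^{3(1−α)} = (2³/6)·n^{1.5} → ∞; triangles are abundant w.h.p.

E[X] ≈ 714.995; in regime p = Θ(1/n^{1/2}) E[X] diverges (above the triangle threshold p ~ 1/n).


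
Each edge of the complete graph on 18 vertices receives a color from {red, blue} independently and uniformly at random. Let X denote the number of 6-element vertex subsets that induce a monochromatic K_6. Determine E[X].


Let X = Σ_S X_S over the C(18, 6) = 18564 subsets S of size 6, where X_S = 1 if the K_6 on S is monochromatic.
For a fixed S, the K_6 on S has C(6, 2) = 15 edges. P[all 15 edges red] = (1/2)^15, and likewise for blue, so P[monochromatic] = 2·(1/2)^15 = 2^{1 − 15} = 1/16384.
By linearity: E[X] = C(18, 6) · 2^{1 − 15} = 18564 · 1/16384 = 4641/4096.
Numerically: E[X] ≈ 1.13306.

E[X] = C(18,6)·2^(1−C(6,2)) = 4641/4096 ≈ 1.13306.


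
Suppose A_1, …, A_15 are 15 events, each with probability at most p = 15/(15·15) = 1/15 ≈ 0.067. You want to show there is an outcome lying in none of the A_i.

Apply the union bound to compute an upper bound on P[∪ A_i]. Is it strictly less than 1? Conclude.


Union bound: P[∪_{i=1}^{15} A_i] ≤ Σ_i P[A_i] ≤ 15·p = 15·(1/15) = 1.
Numerically: 1 ≈ 1.000.
Is 1 < 1? NO.
Since the bound 1 is ≥ 1, the union bound is uninformative here; it does NOT by itself certify existence.

15·p = 1 ≈ 1.000; existence NOT certified by the union bound.


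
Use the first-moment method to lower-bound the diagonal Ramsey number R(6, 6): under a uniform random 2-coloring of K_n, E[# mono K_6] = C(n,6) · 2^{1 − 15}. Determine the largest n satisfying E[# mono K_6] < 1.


We need C(n, 6) · 2^{1 − 15} < 1, i.e. C(n, 6) < 2^{15 − 1} = 16384.
Check values of n near the boundary:
  n = 15: C(15, 6) = 5005; 5005 < 16384? YES
  n = 16: C(16, 6) = 8008; 8008 < 16384? YES
  n = 17: C(17, 6) = 12376; 12376 < 16384? YES
  n = 18: C(18, 6) = 18564; 18564 < 16384? NO
  n = 19: C(19, 6) = 27132; 27132 < 16384? NO
  n = 20: C(20, 6) = 38760; 38760 < 16384? NO
The largest n with C(n, 6) < 16384 is n = 17 (where E[X] = 1547/2048 ≈ 0.7554). Hence R(6, 6) > 17, i.e. R(6, 6) ≥ 18.

Largest n = 17; hence R(6, 6) > 17.


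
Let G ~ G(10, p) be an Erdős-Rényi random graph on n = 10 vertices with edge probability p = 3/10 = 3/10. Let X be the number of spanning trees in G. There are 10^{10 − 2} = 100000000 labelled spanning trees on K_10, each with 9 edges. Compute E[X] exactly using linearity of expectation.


K_10 has 10^{10 − 2} = 100000000 labelled spanning trees.
For each such spanning tree H, let X_H = 1 if all 9 edges of H are present in G. Then P[X_H = 1] = p^{9} = (3/10)^{9} = 19683/1000000000.
By linearity: E[X] = Σ_H E[X_H] = 100000000 · p^{9} = 100000000 · 19683/1000000000 = 19683/10.
Numerically: E[X] ≈ 1968.3.

E[X] = 100000000 · (3/10)^{9} = 19683/10 ≈ 1968.3.


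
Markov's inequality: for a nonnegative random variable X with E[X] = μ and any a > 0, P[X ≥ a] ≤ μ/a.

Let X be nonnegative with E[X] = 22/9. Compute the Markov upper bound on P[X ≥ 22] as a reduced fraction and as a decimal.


μ = E[X] = 22/9, a = 22.
Markov: P[X ≥ 22] ≤ μ/a = (22/9)/22 = 1/9.
Numerically: ≈ 0.1111.
(Since a = 22 > μ = 2.4444, the bound 1/9 is < 1 and informative.)

P[X ≥ 22] ≤ 1/9 ≈ 0.1111.


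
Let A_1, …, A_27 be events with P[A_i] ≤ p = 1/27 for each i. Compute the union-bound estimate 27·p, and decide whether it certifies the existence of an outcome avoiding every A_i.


Union bound: P[∪_{i=1}^{27} A_i] ≤ Σ_i P[A_i] ≤ 27·p = 27·(1/27) = 1.
Numerically: 1 ≈ 1.000.
Is 1 < 1? NO.
Since the bound 1 is ≥ 1, the union bound is uninformative here; it does NOT by itself certify existence.

27·p = 1 ≈ 1.000; existence NOT certified by the union bound.


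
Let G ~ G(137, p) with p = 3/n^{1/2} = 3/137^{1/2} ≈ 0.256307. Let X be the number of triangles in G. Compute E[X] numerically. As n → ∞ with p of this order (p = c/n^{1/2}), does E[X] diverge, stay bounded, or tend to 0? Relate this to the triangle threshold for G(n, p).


Number of potential triangles: C(137, 3) = 419220.
Each occurs with probability p³ ≈ (0.256307)³ ≈ 1.68377057e-02.
By linearity: E[X] = C(137, 3)·p³ ≈ 419220 · 1.68377057e-02 ≈ 7058.702968.
Since α = 1/2 < 1, p = c/n^{1/2} ≫ 1/n is above the triangle threshold p ~ 1/n. Asymptotically E[X] ~ (c³/6)·n^{3(1−α)} = (3³/6)·n^{1.5} → ∞; triangles are abundant w.h.p.

E[X] ≈ 7058.702968; in regime p = Θ(1/n^{1/2}) E[X] diverges (above the triangle threshold p ~ 1/n).


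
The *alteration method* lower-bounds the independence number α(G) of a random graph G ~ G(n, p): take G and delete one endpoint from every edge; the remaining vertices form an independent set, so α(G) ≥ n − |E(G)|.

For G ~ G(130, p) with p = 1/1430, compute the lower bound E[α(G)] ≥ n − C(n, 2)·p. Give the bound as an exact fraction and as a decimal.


E[|E(G)|] = C(130, 2)·p = 8385 · (1/1430) = 129/22.
E[α(G)] ≥ n − E[|E(G)|] = 130 − 129/22 = 2731/22.
Numerically: ≈ 124.1364.
(This is only a lower bound; the true E[α(G)] may be larger.)

E[α(G)] ≥ 2731/22 ≈ 124.1364.


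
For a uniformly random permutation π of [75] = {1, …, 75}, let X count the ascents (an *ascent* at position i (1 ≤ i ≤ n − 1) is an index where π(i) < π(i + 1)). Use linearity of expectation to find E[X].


Write X = Σ X_I over i = 1, …, 74, with X_I the indicator of one ascent.
There are 74 indicators.
For each fixed i, the pair (π(i), π(i+1)) is a uniformly random ordered pair of distinct values from {1, …, 75}; by symmetry P[π(i) < π(i+1)] = 1/2.
By linearity: E[X] = 74 · (1/2) = (75 − 1) · (1/2) = 37 ≈ 37.000000.

E[X] = 37 = 37.000000.


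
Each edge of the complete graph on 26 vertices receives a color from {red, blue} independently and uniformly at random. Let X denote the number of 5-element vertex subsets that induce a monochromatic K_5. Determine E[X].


Let X = Σ_S X_S over the C(26, 5) = 65780 subsets S of size 5, where X_S = 1 if the K_5 on S is monochromatic.
For a fixed S, the K_5 on S has C(5, 2) = 10 edges. P[all 10 edges red] = (1/2)^10, and likewise for blue, so P[monochromatic] = 2·(1/2)^10 = 2^{1 − 10} = 1/512.
By linearity: E[X] = C(26, 5) · 2^{1 − 10} = 65780 · 1/512 = 16445/128.
Numerically: E[X] ≈ 128.476562.

E[X] = C(26,5)·2^(1−C(5,2)) = 16445/128 ≈ 128.476562.


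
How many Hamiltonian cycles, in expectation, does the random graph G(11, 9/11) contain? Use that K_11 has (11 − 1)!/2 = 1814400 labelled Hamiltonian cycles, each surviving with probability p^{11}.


K_11 has (11 − 1)!/2 = 1814400 labelled Hamiltonian cycles.
For each such Hamiltonian cycle H, let X_H = 1 if all 11 edges of H are present in G. Then P[X_H = 1] = p^{11} = (9/11)^{11} = 31381059609/285311670611.
Summing the indicators: E[X] = Σ_H E[X_H] = 1814400 · p^{11} = 1814400 · 31381059609/285311670611 = 56937794554569600/285311670611.
Numerically: E[X] ≈ 1.996e+05.

E[X] = 1814400 · (9/11)^{11} = 56937794554569600/285311670611 ≈ 1.996e+05.


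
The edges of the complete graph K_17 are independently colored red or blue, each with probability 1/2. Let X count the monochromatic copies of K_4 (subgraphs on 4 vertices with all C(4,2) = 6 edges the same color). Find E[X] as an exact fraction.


Let X = Σ_S X_S over the C(17, 4) = 2380 subsets S of size 4, where X_S = 1 if the K_4 on S is monochromatic.
For a fixed S, the K_4 on S has C(4, 2) = 6 edges. P[all 6 edges red] = (1/2)^6, and likewise for blue, so P[monochromatic] = 2·(1/2)^6 = 2^{1 − 6} = 1/32.
By linearity of expectation: E[X] = C(17, 4) · 2^{1 − 6} = 2380 · 1/32 = 595/8.
Numerically: E[X] ≈ 74.3750.

E[X] = C(17,4)·2^(1−C(4,2)) = 595/8 ≈ 74.3750.


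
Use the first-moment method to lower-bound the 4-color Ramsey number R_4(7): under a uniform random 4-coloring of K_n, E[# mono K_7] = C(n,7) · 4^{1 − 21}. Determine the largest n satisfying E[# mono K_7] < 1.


We need C(n, 7) · 4^{1 − 21} < 1, i.e. C(n, 7) < 4^{21 − 1} = 1099511627776.
Check values of n near the boundary:
  n = 175: C(175, 7) = 883208107275; 883208107275 < 1099511627776? YES
  n = 176: C(176, 7) = 919790691600; 919790691600 < 1099511627776? YES
  n = 177: C(177, 7) = 957664425960; 957664425960 < 1099511627776? YES
  n = 178: C(178, 7) = 996867063280; 996867063280 < 1099511627776? YES
  n = 179: C(179, 7) = 1037437234460; 1037437234460 < 1099511627776? YES
  n = 180: C(180, 7) = 1079414463600; 1079414463600 < 1099511627776? YES
  n = 181: C(181, 7) = 1122839183400; 1122839183400 < 1099511627776? NO
  n = 182: C(182, 7) = 1167752750736; 1167752750736 < 1099511627776? NO
  n = 183: C(183, 7) = 1214197462413; 1214197462413 < 1099511627776? NO
The largest n with C(n, 7) < 1099511627776 is n = 180 (where E[X] = 67463403975/68719476736 ≈ 0.981722). Hence R_4(7) > 180, i.e. R_4(7) ≥ 181.

Largest n = 180; hence R_4(7) > 180.


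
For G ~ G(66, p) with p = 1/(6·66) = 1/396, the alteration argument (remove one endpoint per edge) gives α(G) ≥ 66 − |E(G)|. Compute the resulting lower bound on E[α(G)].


E[|E(G)|] = C(66, 2)·p = 2145 · (1/396) = 65/12.
E[α(G)] ≥ n − E[|E(G)|] = 66 − 65/12 = 727/12.
Numerically: ≈ 60.583333.
(This is only a lower bound; the true E[α(G)] may be larger.)

E[α(G)] ≥ 727/12 ≈ 60.583333.


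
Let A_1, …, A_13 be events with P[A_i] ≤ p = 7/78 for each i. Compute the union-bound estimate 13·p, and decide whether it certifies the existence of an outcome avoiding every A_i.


Union bound: P[∪_{i=1}^{13} A_i] ≤ Σ_i P[A_i] ≤ 13·p = 13·(7/78) = 7/6.
Numerically: 7/6 ≈ 1.167.
Is 7/6 < 1? NO.
Since the bound 7/6 is ≥ 1, the union bound is uninformative here; it does NOT by itself certify existence.

13·p = 7/6 ≈ 1.167; existence NOT certified by the union bound.


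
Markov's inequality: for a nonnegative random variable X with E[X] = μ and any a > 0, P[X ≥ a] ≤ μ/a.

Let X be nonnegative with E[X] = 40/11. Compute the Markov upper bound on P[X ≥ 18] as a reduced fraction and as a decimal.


μ = E[X] = 40/11, a = 18.
Markov: P[X ≥ 18] ≤ μ/a = (40/11)/18 = 20/99.
Numerically: ≈ 0.2020.
(Since a = 18 > μ = 3.6364, the bound 20/99 is < 1 and informative.)

P[X ≥ 18] ≤ 20/99 ≈ 0.2020.


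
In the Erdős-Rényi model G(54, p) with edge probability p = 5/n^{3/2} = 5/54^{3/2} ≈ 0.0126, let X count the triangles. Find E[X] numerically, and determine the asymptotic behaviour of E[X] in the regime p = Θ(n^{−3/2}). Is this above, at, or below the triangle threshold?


Number of potential triangles: C(54, 3) = 24804.
Each occurs with probability p³ ≈ (0.0126)³ ≈ 2.000498e-06.
By linearity: E[X] = C(54, 3)·p³ ≈ 24804 · 2.000498e-06 ≈ 0.0496.
Since α = 3/2 > 1, p = c/n^{3/2} = o(1/n) is below the triangle threshold p ~ 1/n. Asymptotically E[X] ~ (c³/6)·n^{3(1−α)} = (5³/6)·n^{-1.5} → 0, so by Markov's inequality G has no triangles w.h.p.

E[X] ≈ 0.0496; in regime p = Θ(1/n^{3/2}) E[X] tends to 0 (below the triangle threshold p ~ 1/n).


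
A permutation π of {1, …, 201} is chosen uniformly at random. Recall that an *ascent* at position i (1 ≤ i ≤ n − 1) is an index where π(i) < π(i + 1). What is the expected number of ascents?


Write X = Σ X_I over i = 1, …, 200, with X_I the indicator of one ascent.
There are 200 indicators.
For each fixed i, the pair (π(i), π(i+1)) is a uniformly random ordered pair of distinct values from {1, …, 201}; by symmetry P[π(i) < π(i+1)] = 1/2.
By linearity: E[X] = 200 · (1/2) = (201 − 1) · (1/2) = 100 ≈ 100.0000.

E[X] = 100 = 100.0000.


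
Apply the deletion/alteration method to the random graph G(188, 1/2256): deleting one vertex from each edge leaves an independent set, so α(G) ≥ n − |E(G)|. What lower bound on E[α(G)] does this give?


E[|E(G)|] = C(188, 2)·p = 17578 · (1/2256) = 187/24.
E[α(G)] ≥ n − E[|E(G)|] = 188 − 187/24 = 4325/24.
Numerically: ≈ 180.208.
(This is only a lower bound; the true E[α(G)] may be larger.)

E[α(G)] ≥ 4325/24 ≈ 180.208.


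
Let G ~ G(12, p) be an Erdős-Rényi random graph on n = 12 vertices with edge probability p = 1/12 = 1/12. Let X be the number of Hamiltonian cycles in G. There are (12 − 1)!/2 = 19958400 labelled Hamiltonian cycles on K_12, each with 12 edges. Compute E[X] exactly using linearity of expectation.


K_12 has (12 − 1)!/2 = 19958400 labelled Hamiltonian cycles.
For each such Hamiltonian cycle H, let X_H = 1 if all 12 edges of H are present in G. Then P[X_H = 1] = p^{12} = (1/12)^{12} = 1/8916100448256.
Summing the indicators: E[X] = Σ_H E[X_H] = 19958400 · p^{12} = 19958400 · 1/8916100448256 = 1925/859963392.
Numerically: E[X] ≈ 2.24e-06.

E[X] = 19958400 · (1/12)^{12} = 1925/859963392 ≈ 2.24e-06.


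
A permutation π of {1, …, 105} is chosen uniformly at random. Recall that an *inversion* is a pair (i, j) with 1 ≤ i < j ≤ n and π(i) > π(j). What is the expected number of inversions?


Write X = Σ X_I over the C(105, 2) = 5460 pairs i < j, with X_I the indicator of one inversion.
There are 5460 indicators.
For each fixed pair i < j, the values π(i) and π(j) are two distinct elements of {1, …, 105} in uniformly random order; by symmetry P[π(i) > π(j)] = 1/2.
By linearity: E[X] = 5460 · (1/2) = C(105, 2) · (1/2) = 5460/2 = 2730 ≈ 2730.000000.

E[X] = 2730 = 2730.000000.


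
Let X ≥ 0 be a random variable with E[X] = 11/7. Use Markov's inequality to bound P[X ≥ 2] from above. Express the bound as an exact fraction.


μ = E[X] = 11/7, a = 2.
Markov: P[X ≥ 2] ≤ μ/a = (11/7)/2 = 11/14.
Numerically: ≈ 0.786.
(Since a = 2 > μ = 1.571, the bound 11/14 is < 1 and informative.)

P[X ≥ 2] ≤ 11/14 ≈ 0.786.


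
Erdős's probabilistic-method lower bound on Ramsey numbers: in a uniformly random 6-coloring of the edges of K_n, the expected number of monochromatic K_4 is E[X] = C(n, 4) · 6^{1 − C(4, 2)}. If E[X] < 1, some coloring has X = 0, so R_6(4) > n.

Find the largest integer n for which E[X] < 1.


We need C(n, 4) · 6^{1 − 6} < 1, i.e. C(n, 4) < 6^{6 − 1} = 7776.
Check values of n near the boundary:
  n = 21: C(21, 4) = 5985; 5985 < 7776? YES
  n = 22: C(22, 4) = 7315; 7315 < 7776? YES
  n = 23: C(23, 4) = 8855; 8855 < 7776? NO
The largest n with C(n, 4) < 7776 is n = 22 (where E[X] = 7315/7776 ≈ 0.94072). Hence R_6(4) > 22, i.e. R_6(4) ≥ 23.

Largest n = 22; hence R_6(4) > 22.


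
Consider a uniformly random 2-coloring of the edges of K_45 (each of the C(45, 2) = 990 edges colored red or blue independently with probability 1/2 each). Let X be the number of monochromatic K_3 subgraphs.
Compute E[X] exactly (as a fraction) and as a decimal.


Let X = Σ_S X_S over the C(45, 3) = 14190 subsets S of size 3, where X_S = 1 if the K_3 on S is monochromatic.
For a fixed S, the K_3 on S has C(3, 2) = 3 edges. P[all 3 edges red] = (1/2)^3, and likewise for blue, so P[monochromatic] = 2·(1/2)^3 = 2^{1 − 3} = 1/4.
By linearity of expectation: E[X] = C(45, 3) · 2^{1 − 3} = 14190 · 1/4 = 7095/2.
Numerically: E[X] ≈ 3547.500.

E[X] = C(45,3)·2^(1−C(3,2)) = 7095/2 ≈ 3547.500.


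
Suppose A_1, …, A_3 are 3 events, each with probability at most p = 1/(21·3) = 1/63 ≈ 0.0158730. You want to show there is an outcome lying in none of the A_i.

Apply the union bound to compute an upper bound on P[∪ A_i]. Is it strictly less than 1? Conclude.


Union bound: P[∪_{i=1}^{3} A_i] ≤ Σ_i P[A_i] ≤ 3·p = 3·(1/63) = 1/21.
Numerically: 1/21 ≈ 0.0476190.
Is 1/21 < 1? YES.
Since P[∪ A_i] ≤ 1/21 < 1, the complement has P[∩ A_i^c] ≥ 1 − 1/21 = 20/21 > 0, so some outcome avoids every A_i.

3·p = 1/21 ≈ 0.0476190; existence CERTIFIED by the union bound.


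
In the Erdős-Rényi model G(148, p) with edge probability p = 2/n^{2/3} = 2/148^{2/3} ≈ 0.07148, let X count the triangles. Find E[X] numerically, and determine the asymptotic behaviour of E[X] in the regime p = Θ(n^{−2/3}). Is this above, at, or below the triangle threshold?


Number of potential triangles: C(148, 3) = 529396.
Each occurs with probability p³ ≈ (0.07148)³ ≈ 3.652301e-04.
By linearity: E[X] = C(148, 3)·p³ ≈ 529396 · 3.652301e-04 ≈ 193.3514.
Since α = 2/3 < 1, p = c/n^{2/3} ≫ 1/n is above the triangle threshold p ~ 1/n. Asymptotically E[X] ~ (c³/6)·n^{3(1−α)} = (2³/6)·n^{1} → ∞; triangles are abundant w.h.p.

E[X] ≈ 193.3514; in regime p = Θ(1/n^{2/3}) E[X] diverges (above the triangle threshold p ~ 1/n).


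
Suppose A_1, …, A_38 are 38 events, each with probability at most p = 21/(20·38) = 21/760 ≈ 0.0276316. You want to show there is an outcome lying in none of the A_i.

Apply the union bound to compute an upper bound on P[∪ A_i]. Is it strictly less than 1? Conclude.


Union bound: P[∪_{i=1}^{38} A_i] ≤ Σ_i P[A_i] ≤ 38·p = 38·(21/760) = 21/20.
Numerically: 21/20 ≈ 1.0500000.
Is 21/20 < 1? NO.
Since the bound 21/20 is ≥ 1, the union bound is uninformative here; it does NOT by itself certify existence.

38·p = 21/20 ≈ 1.0500000; existence NOT certified by the union bound.


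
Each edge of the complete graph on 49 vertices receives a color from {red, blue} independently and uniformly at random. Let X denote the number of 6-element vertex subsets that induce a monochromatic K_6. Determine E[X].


Let X = Σ_S X_S over the C(49, 6) = 13983816 subsets S of size 6, where X_S = 1 if the K_6 on S is monochromatic.
For a fixed S, the K_6 on S has C(6, 2) = 15 edges. P[all 15 edges red] = (1/2)^15, and likewise for blue, so P[monochromatic] = 2·(1/2)^15 = 2^{1 − 15} = 1/16384.
Summing: E[X] = C(49, 6) · 2^{1 − 15} = 13983816 · 1/16384 = 1747977/2048.
Numerically: E[X] ≈ 853.504.

E[X] = C(49,6)·2^(1−C(6,2)) = 1747977/2048 ≈ 853.504.


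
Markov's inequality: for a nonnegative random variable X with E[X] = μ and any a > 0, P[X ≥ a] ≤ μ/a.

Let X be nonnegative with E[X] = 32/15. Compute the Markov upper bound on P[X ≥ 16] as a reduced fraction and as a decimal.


μ = E[X] = 32/15, a = 16.
Markov: P[X ≥ 16] ≤ μ/a = (32/15)/16 = 2/15.
Numerically: ≈ 0.1333.
(Since a = 16 > μ = 2.1333, the bound 2/15 is < 1 and informative.)

P[X ≥ 16] ≤ 2/15 ≈ 0.1333.


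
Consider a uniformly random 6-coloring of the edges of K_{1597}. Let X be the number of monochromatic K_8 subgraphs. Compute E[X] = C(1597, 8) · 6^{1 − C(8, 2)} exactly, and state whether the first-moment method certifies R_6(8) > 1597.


E[X] = C(1597, 8) · 6^{1 − 28} = 1031080153060953275445 · 6^{−27} = 1031080153060953275445/1023490369077469249536.
As a reduced fraction: E[X] = 38188153817072343535/37907050706572935168 ≈ 1.0074156.
Is E[X] < 1? NO.
Since E[X] ≥ 1, the first-moment bound is inconclusive at n = 1597; it does NOT by itself certify R_6(8) > 1597.

E[X] = 38188153817072343535/37907050706572935168 ≈ 1.0074156; E[X] ≥ 1; first-moment method inconclusive here.


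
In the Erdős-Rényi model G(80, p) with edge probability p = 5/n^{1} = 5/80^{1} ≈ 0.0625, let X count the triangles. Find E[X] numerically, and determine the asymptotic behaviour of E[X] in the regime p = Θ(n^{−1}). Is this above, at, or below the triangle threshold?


Number of potential triangles: C(80, 3) = 82160.
Each occurs with probability p³ ≈ (0.0625)³ ≈ 2.44141e-04.
By linearity: E[X] = C(80, 3)·p³ ≈ 82160 · 2.44141e-04 ≈ 20.059.
Here α = 1, so p = 5/n is exactly at the triangle threshold p ~ 1/n. Asymptotically E[X] → c³/6 = 5³/6 = 125/6 ≈ 20.833, a bounded constant. In this regime the triangle count is asymptotically Poisson(c³/6).

E[X] ≈ 20.059; in regime p = Θ(1/n^{1}) E[X] stays bounded (at the triangle threshold p ~ 1/n).


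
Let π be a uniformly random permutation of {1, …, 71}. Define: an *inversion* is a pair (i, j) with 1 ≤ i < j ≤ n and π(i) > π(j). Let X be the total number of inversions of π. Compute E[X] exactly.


Write X = Σ X_I over the C(71, 2) = 2485 pairs i < j, with X_I the indicator of one inversion.
There are 2485 indicators.
For each fixed pair i < j, the values π(i) and π(j) are two distinct elements of {1, …, 71} in uniformly random order; by symmetry P[π(i) > π(j)] = 1/2.
By linearity: E[X] = 2485 · (1/2) = C(71, 2) · (1/2) = 2485/2 = 2485/2 ≈ 1242.5000.

E[X] = 2485/2 = 1242.5000.


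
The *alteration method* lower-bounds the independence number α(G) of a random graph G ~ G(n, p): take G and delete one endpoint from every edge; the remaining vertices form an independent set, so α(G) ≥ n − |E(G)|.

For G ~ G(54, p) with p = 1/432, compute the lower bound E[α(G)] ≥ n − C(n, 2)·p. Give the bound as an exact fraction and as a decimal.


E[|E(G)|] = C(54, 2)·p = 1431 · (1/432) = 53/16.
E[α(G)] ≥ n − E[|E(G)|] = 54 − 53/16 = 811/16.
Numerically: ≈ 50.6875.
(This is only a lower bound; the true E[α(G)] may be larger.)

E[α(G)] ≥ 811/16 ≈ 50.6875.


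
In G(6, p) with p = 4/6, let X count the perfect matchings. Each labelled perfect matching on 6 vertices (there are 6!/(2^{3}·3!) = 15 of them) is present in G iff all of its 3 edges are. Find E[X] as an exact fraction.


K_6 has 6!/(2^{3}·3!) = 15 labelled perfect matchings.
For each such perfect matching H, let X_H = 1 if all 3 edges of H are present in G. Then P[X_H = 1] = p^{3} = (2/3)^{3} = 8/27.
By linearity: E[X] = Σ_H E[X_H] = 15 · p^{3} = 15 · 8/27 = 40/9.
Numerically: E[X] ≈ 4.44.

E[X] = 15 · (2/3)^{3} = 40/9 ≈ 4.44.


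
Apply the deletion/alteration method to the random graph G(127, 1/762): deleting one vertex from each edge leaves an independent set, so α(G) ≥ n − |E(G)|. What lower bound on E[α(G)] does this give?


E[|E(G)|] = C(127, 2)·p = 8001 · (1/762) = 21/2.
E[α(G)] ≥ n − E[|E(G)|] = 127 − 21/2 = 233/2.
Numerically: ≈ 116.50000.
(This is only a lower bound; the true E[α(G)] may be larger.)

E[α(G)] ≥ 233/2 ≈ 116.50000.


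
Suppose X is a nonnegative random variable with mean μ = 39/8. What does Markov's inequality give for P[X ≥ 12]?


μ = E[X] = 39/8, a = 12.
Markov: P[X ≥ 12] ≤ μ/a = (39/8)/12 = 13/32.
Numerically: ≈ 0.4062.
(Since a = 12 > μ = 4.8750, the bound 13/32 is < 1 and informative.)

P[X ≥ 12] ≤ 13/32 ≈ 0.4062.


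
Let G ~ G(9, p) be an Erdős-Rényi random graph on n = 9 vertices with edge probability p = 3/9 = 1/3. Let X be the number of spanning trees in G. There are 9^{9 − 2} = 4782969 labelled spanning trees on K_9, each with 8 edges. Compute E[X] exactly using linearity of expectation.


K_9 has 9^{9 − 2} = 4782969 labelled spanning trees.
For each such spanning tree H, let X_H = 1 if all 8 edges of H are present in G. Then P[X_H = 1] = p^{8} = (1/3)^{8} = 1/6561.
By linearity: E[X] = Σ_H E[X_H] = 4782969 · p^{8} = 4782969 · 1/6561 = 729.
Numerically: E[X] ≈ 729.

E[X] = 4782969 · (1/3)^{8} = 729 ≈ 729.


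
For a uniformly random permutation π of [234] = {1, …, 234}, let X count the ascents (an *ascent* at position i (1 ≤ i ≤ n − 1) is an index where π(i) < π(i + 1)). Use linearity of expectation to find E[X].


Write X = Σ X_I over i = 1, …, 233, with X_I the indicator of one ascent.
There are 233 indicators.
For each fixed i, the pair (π(i), π(i+1)) is a uniformly random ordered pair of distinct values from {1, …, 234}; by symmetry P[π(i) < π(i+1)] = 1/2.
By linearity: E[X] = 233 · (1/2) = (234 − 1) · (1/2) = 233/2 ≈ 116.5000.

E[X] = 233/2 = 116.5000.


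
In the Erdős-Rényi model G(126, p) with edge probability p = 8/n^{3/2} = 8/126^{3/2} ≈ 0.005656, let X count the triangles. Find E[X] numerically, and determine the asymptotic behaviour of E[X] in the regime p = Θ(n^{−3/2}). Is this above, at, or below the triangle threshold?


Number of potential triangles: C(126, 3) = 325500.
Each occurs with probability p³ ≈ (0.005656)³ ≈ 1.809683e-07.
By linearity: E[X] = C(126, 3)·p³ ≈ 325500 · 1.809683e-07 ≈ 0.0589.
Since α = 3/2 > 1, p = c/n^{3/2} = o(1/n) is below the triangle threshold p ~ 1/n. Asymptotically E[X] ~ (c³/6)·n^{3(1−α)} = (8³/6)·n^{-1.5} → 0, so by Markov's inequality G has no triangles w.h.p.

E[X] ≈ 0.0589; in regime p = Θ(1/n^{3/2}) E[X] tends to 0 (below the triangle threshold p ~ 1/n).


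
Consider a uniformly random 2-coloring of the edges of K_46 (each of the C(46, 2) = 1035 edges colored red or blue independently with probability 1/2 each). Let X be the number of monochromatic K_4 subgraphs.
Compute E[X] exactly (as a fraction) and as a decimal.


Let X = Σ_S X_S over the C(46, 4) = 163185 subsets S of size 4, where X_S = 1 if the K_4 on S is monochromatic.
For a fixed S, the K_4 on S has C(4, 2) = 6 edges. P[all 6 edges red] = (1/2)^6, and likewise for blue, so P[monochromatic] = 2·(1/2)^6 = 2^{1 − 6} = 1/32.
Summing: E[X] = C(46, 4) · 2^{1 − 6} = 163185 · 1/32 = 163185/32.
Numerically: E[X] ≈ 5099.531.

E[X] = C(46,4)·2^(1−C(4,2)) = 163185/32 ≈ 5099.531.


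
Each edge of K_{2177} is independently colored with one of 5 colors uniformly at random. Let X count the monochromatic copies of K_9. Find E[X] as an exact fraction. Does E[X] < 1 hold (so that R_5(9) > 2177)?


E[X] = C(2177, 9) · 5^{1 − 36} = 2976951400847999984172400 · 5^{−35} = 2976951400847999984172400/2910383045673370361328125.
As a reduced fraction: E[X] = 119078056033919999366896/116415321826934814453125 ≈ 1.023.
Is E[X] < 1? NO.
Since E[X] ≥ 1, the first-moment bound is inconclusive at n = 2177; it does NOT by itself certify R_5(9) > 2177.

E[X] = 119078056033919999366896/116415321826934814453125 ≈ 1.023; E[X] ≥ 1; first-moment method inconclusive here.


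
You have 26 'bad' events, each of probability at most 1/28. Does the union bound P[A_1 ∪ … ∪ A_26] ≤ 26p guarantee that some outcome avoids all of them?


Union bound: P[∪_{i=1}^{26} A_i] ≤ Σ_i P[A_i] ≤ 26·p = 26·(1/28) = 13/14.
Numerically: 13/14 ≈ 0.92857.
Is 13/14 < 1? YES.
Since P[∪ A_i] ≤ 13/14 < 1, the complement has P[∩ A_i^c] ≥ 1 − 13/14 = 1/14 > 0, so some outcome avoids every A_i.

26·p = 13/14 ≈ 0.92857; existence CERTIFIED by the union bound.


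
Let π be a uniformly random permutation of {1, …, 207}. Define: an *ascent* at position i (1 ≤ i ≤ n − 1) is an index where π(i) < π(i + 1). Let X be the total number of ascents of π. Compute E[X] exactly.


Write X = Σ X_I over i = 1, …, 206, with X_I the indicator of one ascent.
There are 206 indicators.
For each fixed i, the pair (π(i), π(i+1)) is a uniformly random ordered pair of distinct values from {1, …, 207}; by symmetry P[π(i) < π(i+1)] = 1/2.
By linearity: E[X] = 206 · (1/2) = (207 − 1) · (1/2) = 103 ≈ 103.000000.

E[X] = 103 = 103.000000.


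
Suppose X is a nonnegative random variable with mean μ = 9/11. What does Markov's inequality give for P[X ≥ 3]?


μ = E[X] = 9/11, a = 3.
Markov: P[X ≥ 3] ≤ μ/a = (9/11)/3 = 3/11.
Numerically: ≈ 0.2727.
(Since a = 3 > μ = 0.8182, the bound 3/11 is < 1 and informative.)

P[X ≥ 3] ≤ 3/11 ≈ 0.2727.


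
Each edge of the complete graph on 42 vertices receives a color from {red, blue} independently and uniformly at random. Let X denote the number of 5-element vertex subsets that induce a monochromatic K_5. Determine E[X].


Let X = Σ_S X_S over the C(42, 5) = 850668 subsets S of size 5, where X_S = 1 if the K_5 on S is monochromatic.
For a fixed S, the K_5 on S has C(5, 2) = 10 edges. P[all 10 edges red] = (1/2)^10, and likewise for blue, so P[monochromatic] = 2·(1/2)^10 = 2^{1 − 10} = 1/512.
By linearity of expectation: E[X] = C(42, 5) · 2^{1 − 10} = 850668 · 1/512 = 212667/128.
Numerically: E[X] ≈ 1661.4609.

E[X] = C(42,5)·2^(1−C(5,2)) = 212667/128 ≈ 1661.4609.


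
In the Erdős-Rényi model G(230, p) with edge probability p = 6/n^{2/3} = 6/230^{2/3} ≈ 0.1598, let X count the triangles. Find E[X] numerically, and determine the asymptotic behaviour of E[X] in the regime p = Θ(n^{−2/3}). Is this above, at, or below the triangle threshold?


Number of potential triangles: C(230, 3) = 2001460.
Each occurs with probability p³ ≈ (0.1598)³ ≈ 4.083176e-03.
By linearity: E[X] = C(230, 3)·p³ ≈ 2001460 · 4.083176e-03 ≈ 8172.3130.
Since α = 2/3 < 1, p = c/n^{2/3} ≫ 1/n is above the triangle threshold p ~ 1/n. Asymptotically E[X] ~ (c³/6)·n^{3(1−α)} = (6³/6)·n^{1} → ∞; triangles are abundant w.h.p.

E[X] ≈ 8172.3130; in regime p = Θ(1/n^{2/3}) E[X] diverges (above the triangle threshold p ~ 1/n).


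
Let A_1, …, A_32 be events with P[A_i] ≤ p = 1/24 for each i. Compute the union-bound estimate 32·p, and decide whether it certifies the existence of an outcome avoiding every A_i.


Union bound: P[∪_{i=1}^{32} A_i] ≤ Σ_i P[A_i] ≤ 32·p = 32·(1/24) = 4/3.
Numerically: 4/3 ≈ 1.333.
Is 4/3 < 1? NO.
Since the bound 4/3 is ≥ 1, the union bound is uninformative here; it does NOT by itself certify existence.

32·p = 4/3 ≈ 1.333; existence NOT certified by the union bound.


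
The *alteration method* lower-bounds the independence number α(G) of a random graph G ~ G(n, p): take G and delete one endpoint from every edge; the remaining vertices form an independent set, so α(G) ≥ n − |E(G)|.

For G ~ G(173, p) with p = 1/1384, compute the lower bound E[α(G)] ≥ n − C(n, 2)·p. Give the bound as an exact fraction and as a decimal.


E[|E(G)|] = C(173, 2)·p = 14878 · (1/1384) = 43/4.
E[α(G)] ≥ n − E[|E(G)|] = 173 − 43/4 = 649/4.
Numerically: ≈ 162.250000.
(This is only a lower bound; the true E[α(G)] may be larger.)

E[α(G)] ≥ 649/4 ≈ 162.250000.


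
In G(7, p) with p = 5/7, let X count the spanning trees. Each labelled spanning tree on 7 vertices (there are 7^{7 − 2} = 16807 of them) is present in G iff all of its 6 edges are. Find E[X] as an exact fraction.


K_7 has 7^{7 − 2} = 16807 labelled spanning trees.
For each such spanning tree H, let X_H = 1 if all 6 edges of H are present in G. Then P[X_H = 1] = p^{6} = (5/7)^{6} = 15625/117649.
By linearity of expectation: E[X] = Σ_H E[X_H] = 16807 · p^{6} = 16807 · 15625/117649 = 15625/7.
Numerically: E[X] ≈ 2232.

E[X] = 16807 · (5/7)^{6} = 15625/7 ≈ 2232.


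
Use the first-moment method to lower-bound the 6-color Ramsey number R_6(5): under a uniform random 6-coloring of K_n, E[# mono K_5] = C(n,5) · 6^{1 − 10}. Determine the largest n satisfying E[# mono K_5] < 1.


We need C(n, 5) · 6^{1 − 10} < 1, i.e. C(n, 5) < 6^{10 − 1} = 10077696.
Check values of n near the boundary:
  n = 66: C(66, 5) = 8936928; 8936928 < 10077696? YES
  n = 67: C(67, 5) = 9657648; 9657648 < 10077696? YES
  n = 68: C(68, 5) = 10424128; 10424128 < 10077696? NO
  n = 69: C(69, 5) = 11238513; 11238513 < 10077696? NO
  n = 70: C(70, 5) = 12103014; 12103014 < 10077696? NO
The largest n with C(n, 5) < 10077696 is n = 67 (where E[X] = 67067/69984 ≈ 0.9583). Hence R_6(5) > 67, i.e. R_6(5) ≥ 68.

Largest n = 67; hence R_6(5) > 67.


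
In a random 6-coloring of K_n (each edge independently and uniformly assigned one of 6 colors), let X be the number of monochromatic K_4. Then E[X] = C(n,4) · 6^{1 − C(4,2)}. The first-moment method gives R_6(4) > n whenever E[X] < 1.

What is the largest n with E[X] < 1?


We need C(n, 4) · 6^{1 − 6} < 1, i.e. C(n, 4) < 6^{6 − 1} = 7776.
Check values of n near the boundary:
  n = 16: C(16, 4) = 1820; 1820 < 7776? YES
  n = 17: C(17, 4) = 2380; 2380 < 7776? YES
  n = 18: C(18, 4) = 3060; 3060 < 7776? YES
  n = 19: C(19, 4) = 3876; 3876 < 7776? YES
  n = 20: C(20, 4) = 4845; 4845 < 7776? YES
  n = 21: C(21, 4) = 5985; 5985 < 7776? YES
  n = 22: C(22, 4) = 7315; 7315 < 7776? YES
  n = 23: C(23, 4) = 8855; 8855 < 7776? NO
  n = 24: C(24, 4) = 10626; 10626 < 7776? NO
The largest n with C(n, 4) < 7776 is n = 22 (where E[X] = 7315/7776 ≈ 0.940715). Hence R_6(4) > 22, i.e. R_6(4) ≥ 23.

Largest n = 22; hence R_6(4) > 22.


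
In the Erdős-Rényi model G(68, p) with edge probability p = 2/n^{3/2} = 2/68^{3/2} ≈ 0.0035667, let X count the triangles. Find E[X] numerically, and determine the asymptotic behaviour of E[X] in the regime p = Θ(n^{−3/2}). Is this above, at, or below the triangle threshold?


Number of potential triangles: C(68, 3) = 50116.
Each occurs with probability p³ ≈ (0.0035667)³ ≈ 4.5373249e-08.
By linearity: E[X] = C(68, 3)·p³ ≈ 50116 · 4.5373249e-08 ≈ 0.00227.
Since α = 3/2 > 1, p = c/n^{3/2} = o(1/n) is below the triangle threshold p ~ 1/n. Asymptotically E[X] ~ (c³/6)·n^{3(1−α)} = (2³/6)·n^{-1.5} → 0, so by Markov's inequality G has no triangles w.h.p.

E[X] ≈ 0.00227; in regime p = Θ(1/n^{3/2}) E[X] tends to 0 (below the triangle threshold p ~ 1/n).


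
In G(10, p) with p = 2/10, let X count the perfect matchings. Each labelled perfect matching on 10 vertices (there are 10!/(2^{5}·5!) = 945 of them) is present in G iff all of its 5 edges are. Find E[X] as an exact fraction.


K_10 has 10!/(2^{5}·5!) = 945 labelled perfect matchings.
For each such perfect matching H, let X_H = 1 if all 5 edges of H are present in G. Then P[X_H = 1] = p^{5} = (1/5)^{5} = 1/3125.
By linearity of expectation: E[X] = Σ_H E[X_H] = 945 · p^{5} = 945 · 1/3125 = 189/625.
Numerically: E[X] ≈ 0.302.

E[X] = 945 · (1/5)^{5} = 189/625 ≈ 0.302.


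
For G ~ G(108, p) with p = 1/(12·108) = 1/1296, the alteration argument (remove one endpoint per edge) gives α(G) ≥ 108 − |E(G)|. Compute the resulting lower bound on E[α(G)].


E[|E(G)|] = C(108, 2)·p = 5778 · (1/1296) = 107/24.
E[α(G)] ≥ n − E[|E(G)|] = 108 − 107/24 = 2485/24.
Numerically: ≈ 103.5417.
(This is only a lower bound; the true E[α(G)] may be larger.)

E[α(G)] ≥ 2485/24 ≈ 103.5417.


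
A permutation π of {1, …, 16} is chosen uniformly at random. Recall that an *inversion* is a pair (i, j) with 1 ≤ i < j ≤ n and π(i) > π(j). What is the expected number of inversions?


Write X = Σ X_I over the C(16, 2) = 120 pairs i < j, with X_I the indicator of one inversion.
There are 120 indicators.
For each fixed pair i < j, the values π(i) and π(j) are two distinct elements of {1, …, 16} in uniformly random order; by symmetry P[π(i) > π(j)] = 1/2.
By linearity: E[X] = 120 · (1/2) = C(16, 2) · (1/2) = 120/2 = 60 ≈ 60.0000.

E[X] = 60 = 60.0000.


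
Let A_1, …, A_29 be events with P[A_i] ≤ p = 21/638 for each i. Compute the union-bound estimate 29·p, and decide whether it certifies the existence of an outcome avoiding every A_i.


Union bound: P[∪_{i=1}^{29} A_i] ≤ Σ_i P[A_i] ≤ 29·p = 29·(21/638) = 21/22.
Numerically: 21/22 ≈ 0.9545455.
Is 21/22 < 1? YES.
Since P[∪ A_i] ≤ 21/22 < 1, the complement has P[∩ A_i^c] ≥ 1 − 21/22 = 1/22 > 0, so some outcome avoids every A_i.

29·p = 21/22 ≈ 0.9545455; existence CERTIFIED by the union bound.


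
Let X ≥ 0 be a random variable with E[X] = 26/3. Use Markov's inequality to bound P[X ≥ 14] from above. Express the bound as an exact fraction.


μ = E[X] = 26/3, a = 14.
Markov: P[X ≥ 14] ≤ μ/a = (26/3)/14 = 13/21.
Numerically: ≈ 0.619.
(Since a = 14 > μ = 8.667, the bound 13/21 is < 1 and informative.)

P[X ≥ 14] ≤ 13/21 ≈ 0.619.


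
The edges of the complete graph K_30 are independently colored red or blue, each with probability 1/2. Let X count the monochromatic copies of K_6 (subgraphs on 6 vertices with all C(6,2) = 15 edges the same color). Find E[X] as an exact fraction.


Let X = Σ_S X_S over the C(30, 6) = 593775 subsets S of size 6, where X_S = 1 if the K_6 on S is monochromatic.
For a fixed S, the K_6 on S has C(6, 2) = 15 edges. P[all 15 edges red] = (1/2)^15, and likewise for blue, so P[monochromatic] = 2·(1/2)^15 = 2^{1 − 15} = 1/16384.
Summing: E[X] = C(30, 6) · 2^{1 − 15} = 593775 · 1/16384 = 593775/16384.
Numerically: E[X] ≈ 36.24115.

E[X] = C(30,6)·2^(1−C(6,2)) = 593775/16384 ≈ 36.24115.


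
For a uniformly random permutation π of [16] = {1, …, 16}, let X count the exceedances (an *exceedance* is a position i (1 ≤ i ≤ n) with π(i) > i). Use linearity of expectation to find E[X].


Write X = Σ_{i=1}^{16} X_i, where X_i = 1_{π(i) > i}.
For each fixed i, π(i) is uniform over {1, …, 16} (marginal of a uniform permutation), so P[π(i) > i] = (n − i)/n. Summing: Σ_{i=1}^{16} (n − i)/n = (0 + 1 + … + 15)/16 = 16(16 − 1)/(2·16) = (16 − 1)/2.
Hence E[X] = Σ_{i=1}^{16} (16 − i)/16 = 15/2 ≈ 7.5000.

E[X] = 15/2 = 7.5000.


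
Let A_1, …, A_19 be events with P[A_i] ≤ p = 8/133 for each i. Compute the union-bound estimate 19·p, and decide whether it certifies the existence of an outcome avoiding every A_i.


Union bound: P[∪_{i=1}^{19} A_i] ≤ Σ_i P[A_i] ≤ 19·p = 19·(8/133) = 8/7.
Numerically: 8/7 ≈ 1.1428571.
Is 8/7 < 1? NO.
Since the bound 8/7 is ≥ 1, the union bound is uninformative here; it does NOT by itself certify existence.

19·p = 8/7 ≈ 1.1428571; existence NOT certified by the union bound.
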